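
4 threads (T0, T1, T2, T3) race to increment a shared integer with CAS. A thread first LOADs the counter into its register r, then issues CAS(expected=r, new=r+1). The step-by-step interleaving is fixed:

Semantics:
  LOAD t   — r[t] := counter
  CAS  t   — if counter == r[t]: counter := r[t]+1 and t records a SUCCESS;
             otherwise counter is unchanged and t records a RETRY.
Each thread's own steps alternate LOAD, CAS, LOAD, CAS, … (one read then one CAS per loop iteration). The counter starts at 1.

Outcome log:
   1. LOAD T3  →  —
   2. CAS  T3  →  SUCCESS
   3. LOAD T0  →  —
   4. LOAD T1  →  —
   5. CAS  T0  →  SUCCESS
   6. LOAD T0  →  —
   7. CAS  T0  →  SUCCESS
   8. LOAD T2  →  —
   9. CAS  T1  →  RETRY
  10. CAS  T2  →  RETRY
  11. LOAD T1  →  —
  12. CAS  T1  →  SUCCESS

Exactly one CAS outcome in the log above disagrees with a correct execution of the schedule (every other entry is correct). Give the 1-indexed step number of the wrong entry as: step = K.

Reference trace:
1. LOAD T3 → mem=1 r[T3]=1 [LOAD]
2. CAS T3 → mem=2 r[T3]=1 [OK]
3. LOAD T0 → mem=2 r[T0]=2 [LOAD]
4. LOAD T1 → mem=2 r[T1]=2 [LOAD]
5. CAS T0 → mem=3 r[T0]=2 [OK]
6. LOAD T0 → mem=3 r[T0]=3 [LOAD]
7. CAS T0 → mem=4 r[T0]=3 [OK]
8. LOAD T2 → mem=4 r[T2]=4 [LOAD]
9. CAS T1 → mem=4 r[T1]=2 [RETRY]
10. CAS T2 → mem=5 r[T2]=4 [OK]
11. LOAD T1 → mem=5 r[T1]=5 [LOAD]
12. CAS T1 → mem=6 r[T1]=5 [OK]
Log disagrees first at step 10.

step = 10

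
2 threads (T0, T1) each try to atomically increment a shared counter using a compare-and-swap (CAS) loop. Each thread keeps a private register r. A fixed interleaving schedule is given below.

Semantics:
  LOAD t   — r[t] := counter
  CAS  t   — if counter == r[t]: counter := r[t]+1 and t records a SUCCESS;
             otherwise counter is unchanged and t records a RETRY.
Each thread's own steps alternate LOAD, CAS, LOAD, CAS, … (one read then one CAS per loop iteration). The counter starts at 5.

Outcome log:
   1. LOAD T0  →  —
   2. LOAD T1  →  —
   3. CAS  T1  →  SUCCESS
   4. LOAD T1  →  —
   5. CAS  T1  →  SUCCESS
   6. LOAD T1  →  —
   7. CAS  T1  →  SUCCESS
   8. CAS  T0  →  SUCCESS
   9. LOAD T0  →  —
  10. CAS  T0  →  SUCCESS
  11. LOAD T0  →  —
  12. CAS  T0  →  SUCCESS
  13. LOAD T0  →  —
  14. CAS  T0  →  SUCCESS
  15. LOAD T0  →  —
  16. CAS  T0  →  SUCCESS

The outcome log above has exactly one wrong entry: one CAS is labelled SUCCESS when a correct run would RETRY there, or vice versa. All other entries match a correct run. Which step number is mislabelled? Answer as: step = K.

Correct run:
   1) LOAD T0:  M=5  r_T0=5
   2) LOAD T1:  M=5  r_T1=5
   3) CAS  T1:  M=6  r_T1=5 ✓
   4) LOAD T1:  M=6  r_T1=6
   5) CAS  T1:  M=7  r_T1=6 ✓
   6) LOAD T1:  M=7  r_T1=7
   7) CAS  T1:  M=8  r_T1=7 ✓
   8) CAS  T0:  M=8  r_T0=5 ✗
   9) LOAD T0:  M=8  r_T0=8
  10) CAS  T0:  M=9  r_T0=8 ✓
  11) LOAD T0:  M=9  r_T0=9
  12) CAS  T0:  M=10  r_T0=9 ✓
  13) LOAD T0:  M=10  r_T0=10
  14) CAS  T0:  M=11  r_T0=10 ✓
  15) LOAD T0:  M=11  r_T0=11
  16) CAS  T0:  M=12  r_T0=11 ✓
Log disagrees first at step 8.

step = 8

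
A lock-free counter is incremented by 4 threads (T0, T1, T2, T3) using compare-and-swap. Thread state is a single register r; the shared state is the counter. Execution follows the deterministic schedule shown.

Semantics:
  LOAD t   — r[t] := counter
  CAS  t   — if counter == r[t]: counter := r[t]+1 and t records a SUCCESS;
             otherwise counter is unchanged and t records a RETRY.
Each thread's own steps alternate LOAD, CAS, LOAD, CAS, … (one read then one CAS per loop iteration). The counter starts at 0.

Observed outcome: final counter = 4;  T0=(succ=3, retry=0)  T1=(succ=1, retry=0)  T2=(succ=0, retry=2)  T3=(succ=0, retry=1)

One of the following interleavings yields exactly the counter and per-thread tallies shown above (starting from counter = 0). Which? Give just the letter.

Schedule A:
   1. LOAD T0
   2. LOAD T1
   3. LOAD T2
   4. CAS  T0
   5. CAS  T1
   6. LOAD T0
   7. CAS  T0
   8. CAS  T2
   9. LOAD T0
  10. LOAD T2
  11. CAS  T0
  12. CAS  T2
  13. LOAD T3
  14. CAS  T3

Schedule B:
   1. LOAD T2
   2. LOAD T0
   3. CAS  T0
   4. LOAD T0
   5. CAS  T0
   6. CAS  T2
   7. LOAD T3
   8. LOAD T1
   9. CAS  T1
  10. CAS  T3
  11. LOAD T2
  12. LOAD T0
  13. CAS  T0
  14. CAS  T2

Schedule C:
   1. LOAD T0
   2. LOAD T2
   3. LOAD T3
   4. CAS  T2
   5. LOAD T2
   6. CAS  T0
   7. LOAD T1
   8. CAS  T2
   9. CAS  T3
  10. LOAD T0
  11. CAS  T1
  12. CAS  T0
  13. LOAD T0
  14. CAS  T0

Simulating candidate B:
   1) LOAD T2:  M=0  r_T2=0
   2) LOAD T0:  M=0  r_T0=0
   3) CAS  T0:  M=1  r_T0=0 ✓
   4) LOAD T0:  M=1  r_T0=1
   5) CAS  T0:  M=2  r_T0=1 ✓
   6) CAS  T2:  M=2  r_T2=0 ✗
   7) LOAD T3:  M=2  r_T3=2
   8) LOAD T1:  M=2  r_T1=2
   9) CAS  T1:  M=3  r_T1=2 ✓
  10) CAS  T3:  M=3  r_T3=2 ✗
  11) LOAD T2:  M=3  r_T2=3
  12) LOAD T0:  M=3  r_T0=3
  13) CAS  T0:  M=4  r_T0=3 ✓
  14) CAS  T2:  M=4  r_T2=3 ✗

B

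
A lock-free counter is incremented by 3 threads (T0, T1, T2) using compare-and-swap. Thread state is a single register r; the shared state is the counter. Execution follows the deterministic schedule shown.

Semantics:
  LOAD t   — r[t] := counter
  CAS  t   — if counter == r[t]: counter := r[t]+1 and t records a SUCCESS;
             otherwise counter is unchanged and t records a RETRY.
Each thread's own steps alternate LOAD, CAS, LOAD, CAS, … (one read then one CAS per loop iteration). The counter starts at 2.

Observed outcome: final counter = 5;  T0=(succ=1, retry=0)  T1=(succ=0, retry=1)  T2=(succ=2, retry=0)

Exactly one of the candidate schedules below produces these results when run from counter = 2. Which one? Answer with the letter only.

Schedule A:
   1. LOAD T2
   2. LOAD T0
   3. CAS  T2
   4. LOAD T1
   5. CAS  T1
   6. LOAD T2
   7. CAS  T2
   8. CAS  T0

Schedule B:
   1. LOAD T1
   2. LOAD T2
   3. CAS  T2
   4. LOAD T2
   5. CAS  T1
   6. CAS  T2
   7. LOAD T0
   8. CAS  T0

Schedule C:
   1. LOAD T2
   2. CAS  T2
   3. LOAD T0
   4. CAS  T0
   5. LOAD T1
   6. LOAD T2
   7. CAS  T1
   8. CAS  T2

Simulating candidate B:
#1 T1 reads 2
#2 T2 reads 2
#3 T2 CAS(2→3) writes; counter now 3
#4 T2 reads 3
#5 T1 CAS(2→3) fails; counter now 3
#6 T2 CAS(3→4) writes; counter now 4
#7 T0 reads 4
#8 T0 CAS(4→5) writes; counter now 5

B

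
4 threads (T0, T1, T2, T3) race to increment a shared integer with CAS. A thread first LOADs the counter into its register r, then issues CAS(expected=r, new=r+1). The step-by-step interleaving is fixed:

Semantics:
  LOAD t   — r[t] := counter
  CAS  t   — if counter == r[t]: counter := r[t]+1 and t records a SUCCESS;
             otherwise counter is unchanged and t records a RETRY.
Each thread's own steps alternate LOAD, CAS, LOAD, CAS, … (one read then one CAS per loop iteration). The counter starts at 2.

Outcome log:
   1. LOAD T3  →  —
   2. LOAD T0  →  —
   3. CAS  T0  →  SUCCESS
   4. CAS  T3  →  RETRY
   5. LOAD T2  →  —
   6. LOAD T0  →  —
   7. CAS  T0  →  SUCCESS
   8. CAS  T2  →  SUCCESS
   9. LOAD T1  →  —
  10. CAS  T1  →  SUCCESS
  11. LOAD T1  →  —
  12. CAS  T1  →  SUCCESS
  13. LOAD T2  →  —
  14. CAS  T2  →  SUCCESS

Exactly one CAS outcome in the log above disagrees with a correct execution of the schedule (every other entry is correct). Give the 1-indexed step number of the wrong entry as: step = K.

Correct run:
   1) LOAD T3:  M=2  r_T3=2
   2) LOAD T0:  M=2  r_T0=2
   3) CAS  T0:  M=3  r_T0=2 ✓
   4) CAS  T3:  M=3  r_T3=2 ✗
   5) LOAD T2:  M=3  r_T2=3
   6) LOAD T0:  M=3  r_T0=3
   7) CAS  T0:  M=4  r_T0=3 ✓
   8) CAS  T2:  M=4  r_T2=3 ✗
   9) LOAD T1:  M=4  r_T1=4
  10) CAS  T1:  M=5  r_T1=4 ✓
  11) LOAD T1:  M=5  r_T1=5
  12) CAS  T1:  M=6  r_T1=5 ✓
  13) LOAD T2:  M=6  r_T2=6
  14) CAS  T2:  M=7  r_T2=6 ✓
Flip is step 8.

step = 8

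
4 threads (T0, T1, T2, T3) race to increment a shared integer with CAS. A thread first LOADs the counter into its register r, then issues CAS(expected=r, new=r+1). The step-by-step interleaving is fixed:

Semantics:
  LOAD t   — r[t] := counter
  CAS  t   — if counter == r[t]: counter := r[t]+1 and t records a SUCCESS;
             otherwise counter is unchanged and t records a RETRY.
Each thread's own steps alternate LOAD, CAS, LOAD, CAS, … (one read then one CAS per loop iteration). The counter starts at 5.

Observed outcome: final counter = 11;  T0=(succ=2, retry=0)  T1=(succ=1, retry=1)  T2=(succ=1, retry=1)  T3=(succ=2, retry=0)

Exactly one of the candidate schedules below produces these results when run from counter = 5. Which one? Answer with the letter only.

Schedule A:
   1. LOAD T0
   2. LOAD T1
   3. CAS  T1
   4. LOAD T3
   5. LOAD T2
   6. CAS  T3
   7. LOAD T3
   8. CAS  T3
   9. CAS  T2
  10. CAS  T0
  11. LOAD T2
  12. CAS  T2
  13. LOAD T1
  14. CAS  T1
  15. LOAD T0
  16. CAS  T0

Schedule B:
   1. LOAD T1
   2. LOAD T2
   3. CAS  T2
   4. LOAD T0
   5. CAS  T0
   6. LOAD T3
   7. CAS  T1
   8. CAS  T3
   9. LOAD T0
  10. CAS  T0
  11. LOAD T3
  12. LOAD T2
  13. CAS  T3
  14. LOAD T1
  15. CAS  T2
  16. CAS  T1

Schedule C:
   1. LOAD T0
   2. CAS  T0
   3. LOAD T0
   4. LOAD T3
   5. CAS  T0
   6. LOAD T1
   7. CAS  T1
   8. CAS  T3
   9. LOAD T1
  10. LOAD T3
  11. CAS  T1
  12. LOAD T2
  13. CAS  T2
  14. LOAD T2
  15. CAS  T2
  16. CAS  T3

Run B:
[1] T1.load  rd  (counter 5, T1.r 5)
[2] T2.load  rd  (counter 5, T2.r 5)
[3] T2.cas  hit  (counter 6, T2.r 5)
[4] T0.load  rd  (counter 6, T0.r 6)
[5] T0.cas  hit  (counter 7, T0.r 6)
[6] T3.load  rd  (counter 7, T3.r 7)
[7] T1.cas  miss  (counter 7, T1.r 5)
[8] T3.cas  hit  (counter 8, T3.r 7)
[9] T0.load  rd  (counter 8, T0.r 8)
[10] T0.cas  hit  (counter 9, T0.r 8)
[11] T3.load  rd  (counter 9, T3.r 9)
[12] T2.load  rd  (counter 9, T2.r 9)
[13] T3.cas  hit  (counter 10, T3.r 9)
[14] T1.load  rd  (counter 10, T1.r 10)
[15] T2.cas  miss  (counter 10, T2.r 9)
[16] T1.cas  hit  (counter 11, T1.r 10)

B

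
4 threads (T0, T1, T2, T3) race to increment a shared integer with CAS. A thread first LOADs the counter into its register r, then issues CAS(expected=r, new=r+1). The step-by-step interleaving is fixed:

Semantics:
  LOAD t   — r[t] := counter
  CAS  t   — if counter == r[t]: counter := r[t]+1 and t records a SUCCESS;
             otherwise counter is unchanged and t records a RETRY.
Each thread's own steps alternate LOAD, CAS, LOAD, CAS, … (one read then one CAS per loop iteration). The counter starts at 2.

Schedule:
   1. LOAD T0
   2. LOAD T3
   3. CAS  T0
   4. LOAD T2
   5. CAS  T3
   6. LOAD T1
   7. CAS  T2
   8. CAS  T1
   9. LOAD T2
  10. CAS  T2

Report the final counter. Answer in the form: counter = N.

#1 T0 reads 2
#2 T3 reads 2
#3 T0 CAS(2→3) writes; counter now 3
#4 T2 reads 3
#5 T3 CAS(2→3) fails; counter now 3
#6 T1 reads 3
#7 T2 CAS(3→4) writes; counter now 4
#8 T1 CAS(3→4) fails; counter now 4
#9 T2 reads 4
#10 T2 CAS(4→5) writes; counter now 5

counter = 5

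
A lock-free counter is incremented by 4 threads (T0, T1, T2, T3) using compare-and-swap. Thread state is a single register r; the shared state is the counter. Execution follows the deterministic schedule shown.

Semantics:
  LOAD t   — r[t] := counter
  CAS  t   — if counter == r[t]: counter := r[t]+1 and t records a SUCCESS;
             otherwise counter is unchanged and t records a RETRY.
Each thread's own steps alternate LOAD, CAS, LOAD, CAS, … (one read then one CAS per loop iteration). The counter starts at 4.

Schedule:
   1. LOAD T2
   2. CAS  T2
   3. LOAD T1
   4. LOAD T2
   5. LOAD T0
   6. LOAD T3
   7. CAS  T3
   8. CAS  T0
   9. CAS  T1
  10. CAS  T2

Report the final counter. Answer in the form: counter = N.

#1 T2 reads 4
#2 T2 CAS(4→5) writes; counter now 5
#3 T1 reads 5
#4 T2 reads 5
#5 T0 reads 5
#6 T3 reads 5
#7 T3 CAS(5→6) writes; counter now 6
#8 T0 CAS(5→6) fails; counter now 6
#9 T1 CAS(5→6) fails; counter now 6
#10 T2 CAS(5→6) fails; counter now 6

counter = 6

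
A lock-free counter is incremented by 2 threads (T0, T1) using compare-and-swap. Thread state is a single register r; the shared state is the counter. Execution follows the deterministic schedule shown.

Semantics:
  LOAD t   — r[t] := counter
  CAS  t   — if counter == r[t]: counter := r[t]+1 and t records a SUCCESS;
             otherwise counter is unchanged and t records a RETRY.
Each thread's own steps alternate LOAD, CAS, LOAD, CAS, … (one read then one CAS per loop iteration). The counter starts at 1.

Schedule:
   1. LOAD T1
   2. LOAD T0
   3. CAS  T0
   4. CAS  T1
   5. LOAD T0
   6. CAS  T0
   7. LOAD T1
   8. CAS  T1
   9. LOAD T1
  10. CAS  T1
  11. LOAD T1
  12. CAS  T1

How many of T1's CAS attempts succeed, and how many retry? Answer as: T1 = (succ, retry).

T1 = (3, 1)

[1] T1.load  rd  (counter 1, T1.r 1)
[2] T0.load  rd  (counter 1, T0.r 1)
[3] T0.cas  hit  (counter 2, T0.r 1)
[4] T1.cas  miss  (counter 2, T1.r 1)
[5] T0.load  rd  (counter 2, T0.r 2)
[6] T0.cas  hit  (counter 3, T0.r 2)
[7] T1.load  rd  (counter 3, T1.r 3)
[8] T1.cas  hit  (counter 4, T1.r 3)
[9] T1.load  rd  (counter 4, T1.r 4)
[10] T1.cas  hit  (counter 5, T1.r 4)
[11] T1.load  rd  (counter 5, T1.r 5)
[12] T1.cas  hit  (counter 6, T1.r 5)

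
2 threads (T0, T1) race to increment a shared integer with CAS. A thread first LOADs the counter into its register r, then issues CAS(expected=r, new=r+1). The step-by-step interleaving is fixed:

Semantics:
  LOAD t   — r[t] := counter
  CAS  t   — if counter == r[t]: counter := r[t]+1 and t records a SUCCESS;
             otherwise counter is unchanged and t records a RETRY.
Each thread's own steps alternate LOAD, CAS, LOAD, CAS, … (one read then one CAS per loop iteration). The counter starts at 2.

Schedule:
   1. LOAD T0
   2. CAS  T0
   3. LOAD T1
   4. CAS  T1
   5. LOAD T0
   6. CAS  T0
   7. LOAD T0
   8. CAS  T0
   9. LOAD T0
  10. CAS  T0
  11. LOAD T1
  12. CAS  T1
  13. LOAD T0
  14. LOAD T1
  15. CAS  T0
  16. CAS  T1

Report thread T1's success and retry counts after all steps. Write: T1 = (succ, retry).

step 1: T0 LOAD ⇒ load; ctr=2 reg=2
step 2: T0 CAS ⇒ ok; ctr=3 reg=2
step 3: T1 LOAD ⇒ load; ctr=3 reg=3
step 4: T1 CAS ⇒ ok; ctr=4 reg=3
step 5: T0 LOAD ⇒ load; ctr=4 reg=4
step 6: T0 CAS ⇒ ok; ctr=5 reg=4
step 7: T0 LOAD ⇒ load; ctr=5 reg=5
step 8: T0 CAS ⇒ ok; ctr=6 reg=5
step 9: T0 LOAD ⇒ load; ctr=6 reg=6
step 10: T0 CAS ⇒ ok; ctr=7 reg=6
step 11: T1 LOAD ⇒ load; ctr=7 reg=7
step 12: T1 CAS ⇒ ok; ctr=8 reg=7
step 13: T0 LOAD ⇒ load; ctr=8 reg=8
step 14: T1 LOAD ⇒ load; ctr=8 reg=8
step 15: T0 CAS ⇒ ok; ctr=9 reg=8
step 16: T1 CAS ⇒ retry; ctr=9 reg=8

T1 = (2, 1)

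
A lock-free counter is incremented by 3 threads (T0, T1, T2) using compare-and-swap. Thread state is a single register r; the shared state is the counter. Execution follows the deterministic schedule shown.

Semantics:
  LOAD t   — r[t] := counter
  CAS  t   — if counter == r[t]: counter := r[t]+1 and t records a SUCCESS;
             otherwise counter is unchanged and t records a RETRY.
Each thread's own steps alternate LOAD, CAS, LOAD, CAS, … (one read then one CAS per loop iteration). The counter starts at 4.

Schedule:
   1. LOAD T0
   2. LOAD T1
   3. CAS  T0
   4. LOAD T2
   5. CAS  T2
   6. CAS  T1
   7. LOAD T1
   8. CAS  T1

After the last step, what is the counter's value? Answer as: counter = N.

counter = 7

   1) LOAD T0:  M=4  r_T0=4
   2) LOAD T1:  M=4  r_T1=4
   3) CAS  T0:  M=5  r_T0=4 ✓
   4) LOAD T2:  M=5  r_T2=5
   5) CAS  T2:  M=6  r_T2=5 ✓
   6) CAS  T1:  M=6  r_T1=4 ✗
   7) LOAD T1:  M=6  r_T1=6
   8) CAS  T1:  M=7  r_T1=6 ✓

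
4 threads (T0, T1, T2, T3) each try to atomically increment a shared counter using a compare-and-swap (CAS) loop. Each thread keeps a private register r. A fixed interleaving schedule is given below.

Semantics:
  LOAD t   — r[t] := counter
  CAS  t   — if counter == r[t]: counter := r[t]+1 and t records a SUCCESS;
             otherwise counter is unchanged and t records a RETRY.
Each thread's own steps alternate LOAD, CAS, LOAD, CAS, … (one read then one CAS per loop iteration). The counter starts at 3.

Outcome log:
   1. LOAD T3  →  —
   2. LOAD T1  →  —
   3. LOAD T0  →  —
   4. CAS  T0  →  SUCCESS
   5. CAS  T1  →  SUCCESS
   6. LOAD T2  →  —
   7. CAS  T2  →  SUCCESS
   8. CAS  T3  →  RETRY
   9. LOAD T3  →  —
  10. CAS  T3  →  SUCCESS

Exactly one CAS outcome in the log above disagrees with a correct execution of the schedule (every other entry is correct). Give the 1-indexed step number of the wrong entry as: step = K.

step = 5

Reference trace:
step 1: T3 LOAD ⇒ load; ctr=3 reg=3
step 2: T1 LOAD ⇒ load; ctr=3 reg=3
step 3: T0 LOAD ⇒ load; ctr=3 reg=3
step 4: T0 CAS ⇒ ok; ctr=4 reg=3
step 5: T1 CAS ⇒ retry; ctr=4 reg=3
step 6: T2 LOAD ⇒ load; ctr=4 reg=4
step 7: T2 CAS ⇒ ok; ctr=5 reg=4
step 8: T3 CAS ⇒ retry; ctr=5 reg=3
step 9: T3 LOAD ⇒ load; ctr=5 reg=5
step 10: T3 CAS ⇒ ok; ctr=6 reg=5
Log disagrees first at step 5.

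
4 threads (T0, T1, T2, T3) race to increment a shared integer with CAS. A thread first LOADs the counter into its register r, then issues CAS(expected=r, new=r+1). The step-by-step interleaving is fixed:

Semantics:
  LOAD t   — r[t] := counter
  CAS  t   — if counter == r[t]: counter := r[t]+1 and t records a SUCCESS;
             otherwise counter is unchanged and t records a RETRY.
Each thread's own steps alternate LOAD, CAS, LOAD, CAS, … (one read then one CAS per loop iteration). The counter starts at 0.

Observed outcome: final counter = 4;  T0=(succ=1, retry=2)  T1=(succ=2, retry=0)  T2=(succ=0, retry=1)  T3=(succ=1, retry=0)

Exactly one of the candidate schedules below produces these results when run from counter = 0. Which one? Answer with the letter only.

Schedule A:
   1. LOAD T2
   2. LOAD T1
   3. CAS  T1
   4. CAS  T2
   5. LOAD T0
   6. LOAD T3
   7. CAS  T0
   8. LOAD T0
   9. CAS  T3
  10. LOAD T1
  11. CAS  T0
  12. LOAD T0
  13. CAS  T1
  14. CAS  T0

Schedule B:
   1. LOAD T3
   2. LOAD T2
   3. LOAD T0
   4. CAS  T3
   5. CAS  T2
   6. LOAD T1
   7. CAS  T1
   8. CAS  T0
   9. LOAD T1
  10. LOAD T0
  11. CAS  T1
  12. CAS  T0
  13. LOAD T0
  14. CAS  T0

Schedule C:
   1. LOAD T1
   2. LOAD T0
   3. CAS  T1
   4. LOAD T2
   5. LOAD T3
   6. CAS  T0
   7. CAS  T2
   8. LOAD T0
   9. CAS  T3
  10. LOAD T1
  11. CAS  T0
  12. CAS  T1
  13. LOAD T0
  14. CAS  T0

Run B:
1. LOAD T3 → mem=0 r[T3]=0 [LOAD]
2. LOAD T2 → mem=0 r[T2]=0 [LOAD]
3. LOAD T0 → mem=0 r[T0]=0 [LOAD]
4. CAS T3 → mem=1 r[T3]=0 [OK]
5. CAS T2 → mem=1 r[T2]=0 [RETRY]
6. LOAD T1 → mem=1 r[T1]=1 [LOAD]
7. CAS T1 → mem=2 r[T1]=1 [OK]
8. CAS T0 → mem=2 r[T0]=0 [RETRY]
9. LOAD T1 → mem=2 r[T1]=2 [LOAD]
10. LOAD T0 → mem=2 r[T0]=2 [LOAD]
11. CAS T1 → mem=3 r[T1]=2 [OK]
12. CAS T0 → mem=3 r[T0]=2 [RETRY]
13. LOAD T0 → mem=3 r[T0]=3 [LOAD]
14. CAS T0 → mem=4 r[T0]=3 [OK]

B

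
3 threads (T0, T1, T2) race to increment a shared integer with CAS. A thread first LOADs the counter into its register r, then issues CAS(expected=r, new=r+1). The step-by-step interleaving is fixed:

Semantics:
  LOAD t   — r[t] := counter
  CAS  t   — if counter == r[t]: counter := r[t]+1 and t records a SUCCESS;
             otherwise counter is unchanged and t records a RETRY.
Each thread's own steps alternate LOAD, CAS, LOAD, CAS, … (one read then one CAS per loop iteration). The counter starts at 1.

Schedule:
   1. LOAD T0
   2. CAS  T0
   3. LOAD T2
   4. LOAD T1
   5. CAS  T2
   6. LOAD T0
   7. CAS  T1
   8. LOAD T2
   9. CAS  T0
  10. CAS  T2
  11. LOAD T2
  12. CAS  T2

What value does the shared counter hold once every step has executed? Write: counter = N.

[1] T0.load  rd  (counter 1, T0.r 1)
[2] T0.cas  hit  (counter 2, T0.r 1)
[3] T2.load  rd  (counter 2, T2.r 2)
[4] T1.load  rd  (counter 2, T1.r 2)
[5] T2.cas  hit  (counter 3, T2.r 2)
[6] T0.load  rd  (counter 3, T0.r 3)
[7] T1.cas  miss  (counter 3, T1.r 2)
[8] T2.load  rd  (counter 3, T2.r 3)
[9] T0.cas  hit  (counter 4, T0.r 3)
[10] T2.cas  miss  (counter 4, T2.r 3)
[11] T2.load  rd  (counter 4, T2.r 4)
[12] T2.cas  hit  (counter 5, T2.r 4)

counter = 5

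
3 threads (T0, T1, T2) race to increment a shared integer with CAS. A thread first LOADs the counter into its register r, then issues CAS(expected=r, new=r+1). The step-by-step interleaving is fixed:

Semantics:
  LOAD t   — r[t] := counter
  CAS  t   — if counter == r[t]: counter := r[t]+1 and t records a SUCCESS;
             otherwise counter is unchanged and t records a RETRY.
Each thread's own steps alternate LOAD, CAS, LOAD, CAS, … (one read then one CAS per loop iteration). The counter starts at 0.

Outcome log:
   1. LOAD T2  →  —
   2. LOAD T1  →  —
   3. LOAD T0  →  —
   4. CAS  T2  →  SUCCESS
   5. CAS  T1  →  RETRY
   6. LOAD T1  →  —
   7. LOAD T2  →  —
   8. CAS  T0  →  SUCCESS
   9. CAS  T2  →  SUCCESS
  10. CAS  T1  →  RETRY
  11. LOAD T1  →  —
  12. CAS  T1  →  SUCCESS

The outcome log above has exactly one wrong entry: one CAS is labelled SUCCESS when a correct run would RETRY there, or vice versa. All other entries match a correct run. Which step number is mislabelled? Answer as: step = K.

step = 8

Reference trace:
   1) LOAD T2:  M=0  r_T2=0
   2) LOAD T1:  M=0  r_T1=0
   3) LOAD T0:  M=0  r_T0=0
   4) CAS  T2:  M=1  r_T2=0 ✓
   5) CAS  T1:  M=1  r_T1=0 ✗
   6) LOAD T1:  M=1  r_T1=1
   7) LOAD T2:  M=1  r_T2=1
   8) CAS  T0:  M=1  r_T0=0 ✗
   9) CAS  T2:  M=2  r_T2=1 ✓
  10) CAS  T1:  M=2  r_T1=1 ✗
  11) LOAD T1:  M=2  r_T1=2
  12) CAS  T1:  M=3  r_T1=2 ✓
Flip is step 8.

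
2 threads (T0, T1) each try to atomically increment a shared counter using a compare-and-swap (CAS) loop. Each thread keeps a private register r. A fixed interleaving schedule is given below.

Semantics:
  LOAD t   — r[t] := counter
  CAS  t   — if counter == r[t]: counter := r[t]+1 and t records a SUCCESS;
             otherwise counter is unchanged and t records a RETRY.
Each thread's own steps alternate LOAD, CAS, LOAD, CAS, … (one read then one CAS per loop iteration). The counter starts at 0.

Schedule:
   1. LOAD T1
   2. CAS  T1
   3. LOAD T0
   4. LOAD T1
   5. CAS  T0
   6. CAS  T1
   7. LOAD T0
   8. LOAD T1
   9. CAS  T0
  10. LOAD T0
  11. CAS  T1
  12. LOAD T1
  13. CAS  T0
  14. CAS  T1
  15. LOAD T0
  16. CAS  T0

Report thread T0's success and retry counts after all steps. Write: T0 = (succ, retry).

1. LOAD T1 → mem=0 r[T1]=0 [LOAD]
2. CAS T1 → mem=1 r[T1]=0 [OK]
3. LOAD T0 → mem=1 r[T0]=1 [LOAD]
4. LOAD T1 → mem=1 r[T1]=1 [LOAD]
5. CAS T0 → mem=2 r[T0]=1 [OK]
6. CAS T1 → mem=2 r[T1]=1 [RETRY]
7. LOAD T0 → mem=2 r[T0]=2 [LOAD]
8. LOAD T1 → mem=2 r[T1]=2 [LOAD]
9. CAS T0 → mem=3 r[T0]=2 [OK]
10. LOAD T0 → mem=3 r[T0]=3 [LOAD]
11. CAS T1 → mem=3 r[T1]=2 [RETRY]
12. LOAD T1 → mem=3 r[T1]=3 [LOAD]
13. CAS T0 → mem=4 r[T0]=3 [OK]
14. CAS T1 → mem=4 r[T1]=3 [RETRY]
15. LOAD T0 → mem=4 r[T0]=4 [LOAD]
16. CAS T0 → mem=5 r[T0]=4 [OK]

T0 = (4, 0)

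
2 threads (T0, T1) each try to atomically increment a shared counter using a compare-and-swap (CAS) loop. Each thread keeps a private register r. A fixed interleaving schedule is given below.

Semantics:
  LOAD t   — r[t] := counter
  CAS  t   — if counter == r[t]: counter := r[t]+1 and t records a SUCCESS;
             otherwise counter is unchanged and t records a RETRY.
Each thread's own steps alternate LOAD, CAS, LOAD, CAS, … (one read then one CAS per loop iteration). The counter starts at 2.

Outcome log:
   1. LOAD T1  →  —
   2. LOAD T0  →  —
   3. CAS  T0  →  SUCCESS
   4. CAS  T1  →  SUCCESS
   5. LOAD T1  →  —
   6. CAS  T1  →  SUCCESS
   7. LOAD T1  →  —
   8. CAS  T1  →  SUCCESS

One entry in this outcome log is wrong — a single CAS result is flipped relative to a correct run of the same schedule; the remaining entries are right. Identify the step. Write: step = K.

step = 4

Correct run:
   1) LOAD T1:  M=2  r_T1=2
   2) LOAD T0:  M=2  r_T0=2
   3) CAS  T0:  M=3  r_T0=2 ✓
   4) CAS  T1:  M=3  r_T1=2 ✗
   5) LOAD T1:  M=3  r_T1=3
   6) CAS  T1:  M=4  r_T1=3 ✓
   7) LOAD T1:  M=4  r_T1=4
   8) CAS  T1:  M=5  r_T1=4 ✓
Mismatch at 4.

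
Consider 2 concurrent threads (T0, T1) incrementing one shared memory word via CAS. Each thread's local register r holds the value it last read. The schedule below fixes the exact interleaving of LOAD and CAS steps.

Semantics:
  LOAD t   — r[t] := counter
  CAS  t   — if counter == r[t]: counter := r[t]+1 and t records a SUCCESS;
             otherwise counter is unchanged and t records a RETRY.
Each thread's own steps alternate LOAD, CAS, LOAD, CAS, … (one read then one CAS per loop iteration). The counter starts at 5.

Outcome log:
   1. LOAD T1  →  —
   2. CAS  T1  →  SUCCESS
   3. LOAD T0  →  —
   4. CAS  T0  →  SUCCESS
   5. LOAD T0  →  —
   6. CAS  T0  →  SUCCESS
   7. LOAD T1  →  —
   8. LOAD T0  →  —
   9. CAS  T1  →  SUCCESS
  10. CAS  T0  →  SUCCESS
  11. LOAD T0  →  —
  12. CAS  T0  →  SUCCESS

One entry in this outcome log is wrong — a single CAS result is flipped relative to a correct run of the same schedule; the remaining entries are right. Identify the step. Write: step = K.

step = 10

Correct run:
step 1: T1 LOAD ⇒ load; ctr=5 reg=5
step 2: T1 CAS ⇒ ok; ctr=6 reg=5
step 3: T0 LOAD ⇒ load; ctr=6 reg=6
step 4: T0 CAS ⇒ ok; ctr=7 reg=6
step 5: T0 LOAD ⇒ load; ctr=7 reg=7
step 6: T0 CAS ⇒ ok; ctr=8 reg=7
step 7: T1 LOAD ⇒ load; ctr=8 reg=8
step 8: T0 LOAD ⇒ load; ctr=8 reg=8
step 9: T1 CAS ⇒ ok; ctr=9 reg=8
step 10: T0 CAS ⇒ retry; ctr=9 reg=8
step 11: T0 LOAD ⇒ load; ctr=9 reg=9
step 12: T0 CAS ⇒ ok; ctr=10 reg=9
Log disagrees first at step 10.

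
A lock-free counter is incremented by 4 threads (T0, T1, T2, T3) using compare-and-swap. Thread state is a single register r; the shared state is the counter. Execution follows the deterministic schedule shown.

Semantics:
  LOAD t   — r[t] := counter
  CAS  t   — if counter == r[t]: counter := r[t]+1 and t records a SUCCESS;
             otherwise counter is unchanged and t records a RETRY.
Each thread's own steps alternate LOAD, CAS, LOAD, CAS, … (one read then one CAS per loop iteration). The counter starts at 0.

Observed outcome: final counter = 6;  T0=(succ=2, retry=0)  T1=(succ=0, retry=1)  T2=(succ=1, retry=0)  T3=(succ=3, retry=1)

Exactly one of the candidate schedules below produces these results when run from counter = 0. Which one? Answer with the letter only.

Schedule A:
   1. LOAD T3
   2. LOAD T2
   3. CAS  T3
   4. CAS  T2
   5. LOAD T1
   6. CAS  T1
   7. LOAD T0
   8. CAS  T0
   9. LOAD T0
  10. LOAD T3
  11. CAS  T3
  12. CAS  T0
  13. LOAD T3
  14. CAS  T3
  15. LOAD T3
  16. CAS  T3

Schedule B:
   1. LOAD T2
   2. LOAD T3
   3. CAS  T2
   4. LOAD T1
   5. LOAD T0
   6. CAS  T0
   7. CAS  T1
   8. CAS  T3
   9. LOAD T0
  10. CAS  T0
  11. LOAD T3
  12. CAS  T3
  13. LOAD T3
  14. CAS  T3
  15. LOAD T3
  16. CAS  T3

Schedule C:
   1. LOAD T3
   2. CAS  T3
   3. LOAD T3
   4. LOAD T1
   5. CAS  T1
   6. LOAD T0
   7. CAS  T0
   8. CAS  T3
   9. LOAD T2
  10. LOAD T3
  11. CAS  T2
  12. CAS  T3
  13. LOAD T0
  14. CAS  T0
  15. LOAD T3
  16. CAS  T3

B

Run B:
#1 T2 reads 0
#2 T3 reads 0
#3 T2 CAS(0→1) writes; counter now 1
#4 T1 reads 1
#5 T0 reads 1
#6 T0 CAS(1→2) writes; counter now 2
#7 T1 CAS(1→2) fails; counter now 2
#8 T3 CAS(0→1) fails; counter now 2
#9 T0 reads 2
#10 T0 CAS(2→3) writes; counter now 3
#11 T3 reads 3
#12 T3 CAS(3→4) writes; counter now 4
#13 T3 reads 4
#14 T3 CAS(4→5) writes; counter now 5
#15 T3 reads 5
#16 T3 CAS(5→6) writes; counter now 6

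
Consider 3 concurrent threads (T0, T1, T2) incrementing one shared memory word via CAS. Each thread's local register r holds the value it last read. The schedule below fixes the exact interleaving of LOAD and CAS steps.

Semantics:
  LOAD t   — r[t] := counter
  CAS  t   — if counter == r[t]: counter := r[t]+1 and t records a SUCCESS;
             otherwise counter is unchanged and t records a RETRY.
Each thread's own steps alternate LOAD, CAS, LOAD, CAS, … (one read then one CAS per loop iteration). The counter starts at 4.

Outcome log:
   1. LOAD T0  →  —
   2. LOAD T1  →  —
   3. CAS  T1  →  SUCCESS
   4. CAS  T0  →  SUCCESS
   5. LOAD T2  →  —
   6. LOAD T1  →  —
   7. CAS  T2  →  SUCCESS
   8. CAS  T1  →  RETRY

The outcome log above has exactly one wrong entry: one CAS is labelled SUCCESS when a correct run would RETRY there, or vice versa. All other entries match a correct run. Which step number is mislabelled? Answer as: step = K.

step = 4

Correct run:
   1) LOAD T0:  M=4  r_T0=4
   2) LOAD T1:  M=4  r_T1=4
   3) CAS  T1:  M=5  r_T1=4 ✓
   4) CAS  T0:  M=5  r_T0=4 ✗
   5) LOAD T2:  M=5  r_T2=5
   6) LOAD T1:  M=5  r_T1=5
   7) CAS  T2:  M=6  r_T2=5 ✓
   8) CAS  T1:  M=6  r_T1=5 ✗
Flip is step 4.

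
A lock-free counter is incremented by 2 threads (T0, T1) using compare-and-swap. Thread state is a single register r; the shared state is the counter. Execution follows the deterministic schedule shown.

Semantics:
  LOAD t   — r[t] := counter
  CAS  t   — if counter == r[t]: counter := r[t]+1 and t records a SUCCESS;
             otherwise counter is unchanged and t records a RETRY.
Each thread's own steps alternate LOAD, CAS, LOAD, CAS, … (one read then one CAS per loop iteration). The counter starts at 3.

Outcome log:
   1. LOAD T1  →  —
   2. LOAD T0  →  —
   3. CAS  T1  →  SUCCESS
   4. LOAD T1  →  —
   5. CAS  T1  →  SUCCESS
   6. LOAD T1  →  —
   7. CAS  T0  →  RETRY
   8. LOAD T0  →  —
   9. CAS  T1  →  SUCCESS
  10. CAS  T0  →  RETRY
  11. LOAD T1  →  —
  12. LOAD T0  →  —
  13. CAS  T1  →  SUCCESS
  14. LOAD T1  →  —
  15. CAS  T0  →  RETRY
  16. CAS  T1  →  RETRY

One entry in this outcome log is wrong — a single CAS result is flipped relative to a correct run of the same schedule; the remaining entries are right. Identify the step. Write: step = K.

step = 16

Re-executing:
   1) LOAD T1:  M=3  r_T1=3
   2) LOAD T0:  M=3  r_T0=3
   3) CAS  T1:  M=4  r_T1=3 ✓
   4) LOAD T1:  M=4  r_T1=4
   5) CAS  T1:  M=5  r_T1=4 ✓
   6) LOAD T1:  M=5  r_T1=5
   7) CAS  T0:  M=5  r_T0=3 ✗
   8) LOAD T0:  M=5  r_T0=5
   9) CAS  T1:  M=6  r_T1=5 ✓
  10) CAS  T0:  M=6  r_T0=5 ✗
  11) LOAD T1:  M=6  r_T1=6
  12) LOAD T0:  M=6  r_T0=6
  13) CAS  T1:  M=7  r_T1=6 ✓
  14) LOAD T1:  M=7  r_T1=7
  15) CAS  T0:  M=7  r_T0=6 ✗
  16) CAS  T1:  M=8  r_T1=7 ✓
Log disagrees first at step 16.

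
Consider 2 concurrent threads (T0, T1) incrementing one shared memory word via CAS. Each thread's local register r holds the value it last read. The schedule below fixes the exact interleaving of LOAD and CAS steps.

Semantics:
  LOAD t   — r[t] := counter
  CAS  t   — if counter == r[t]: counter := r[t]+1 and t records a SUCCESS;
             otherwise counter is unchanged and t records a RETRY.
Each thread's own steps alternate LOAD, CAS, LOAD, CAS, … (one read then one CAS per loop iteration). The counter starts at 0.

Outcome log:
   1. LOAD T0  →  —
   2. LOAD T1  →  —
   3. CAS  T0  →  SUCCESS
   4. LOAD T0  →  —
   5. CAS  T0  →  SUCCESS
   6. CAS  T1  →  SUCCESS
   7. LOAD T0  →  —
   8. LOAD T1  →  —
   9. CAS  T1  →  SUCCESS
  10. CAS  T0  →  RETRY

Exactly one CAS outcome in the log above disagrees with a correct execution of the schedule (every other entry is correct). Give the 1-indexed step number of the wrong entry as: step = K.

Reference trace:
step 1: T0 LOAD ⇒ load; ctr=0 reg=0
step 2: T1 LOAD ⇒ load; ctr=0 reg=0
step 3: T0 CAS ⇒ ok; ctr=1 reg=0
step 4: T0 LOAD ⇒ load; ctr=1 reg=1
step 5: T0 CAS ⇒ ok; ctr=2 reg=1
step 6: T1 CAS ⇒ retry; ctr=2 reg=0
step 7: T0 LOAD ⇒ load; ctr=2 reg=2
step 8: T1 LOAD ⇒ load; ctr=2 reg=2
step 9: T1 CAS ⇒ ok; ctr=3 reg=2
step 10: T0 CAS ⇒ retry; ctr=3 reg=2
Mismatch at 6.

step = 6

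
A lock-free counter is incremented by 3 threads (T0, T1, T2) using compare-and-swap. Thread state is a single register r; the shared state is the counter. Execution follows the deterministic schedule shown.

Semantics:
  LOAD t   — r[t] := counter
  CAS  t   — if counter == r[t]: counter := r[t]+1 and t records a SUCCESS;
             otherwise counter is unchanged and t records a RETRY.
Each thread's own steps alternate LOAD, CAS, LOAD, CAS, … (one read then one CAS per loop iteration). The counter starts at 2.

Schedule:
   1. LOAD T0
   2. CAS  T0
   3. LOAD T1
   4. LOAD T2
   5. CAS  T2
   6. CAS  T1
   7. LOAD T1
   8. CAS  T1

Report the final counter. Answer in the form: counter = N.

counter = 5

step 1: T0 LOAD ⇒ load; ctr=2 reg=2
step 2: T0 CAS ⇒ ok; ctr=3 reg=2
step 3: T1 LOAD ⇒ load; ctr=3 reg=3
step 4: T2 LOAD ⇒ load; ctr=3 reg=3
step 5: T2 CAS ⇒ ok; ctr=4 reg=3
step 6: T1 CAS ⇒ retry; ctr=4 reg=3
step 7: T1 LOAD ⇒ load; ctr=4 reg=4
step 8: T1 CAS ⇒ ok; ctr=5 reg=4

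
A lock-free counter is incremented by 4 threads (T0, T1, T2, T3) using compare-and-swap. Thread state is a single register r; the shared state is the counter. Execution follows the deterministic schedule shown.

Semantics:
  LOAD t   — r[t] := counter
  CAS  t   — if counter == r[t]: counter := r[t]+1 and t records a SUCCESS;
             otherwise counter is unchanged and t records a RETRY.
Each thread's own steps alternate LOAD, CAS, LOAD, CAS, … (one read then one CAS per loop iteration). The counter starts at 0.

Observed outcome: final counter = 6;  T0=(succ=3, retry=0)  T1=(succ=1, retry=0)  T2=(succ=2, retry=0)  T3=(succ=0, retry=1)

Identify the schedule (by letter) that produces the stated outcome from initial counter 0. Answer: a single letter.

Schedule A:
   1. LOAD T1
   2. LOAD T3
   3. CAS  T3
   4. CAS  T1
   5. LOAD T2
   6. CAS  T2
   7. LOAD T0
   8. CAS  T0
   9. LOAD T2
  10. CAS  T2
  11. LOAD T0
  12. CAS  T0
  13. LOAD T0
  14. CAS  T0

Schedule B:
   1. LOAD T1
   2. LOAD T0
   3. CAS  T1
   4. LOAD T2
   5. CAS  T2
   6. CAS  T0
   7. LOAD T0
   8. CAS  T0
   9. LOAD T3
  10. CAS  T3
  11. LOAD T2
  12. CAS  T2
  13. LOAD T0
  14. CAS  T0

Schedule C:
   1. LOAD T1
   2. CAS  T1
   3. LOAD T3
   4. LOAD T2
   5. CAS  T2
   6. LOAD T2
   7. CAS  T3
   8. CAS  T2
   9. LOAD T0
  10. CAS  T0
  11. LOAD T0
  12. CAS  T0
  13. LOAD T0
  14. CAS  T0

Run C:
#1 T1 reads 0
#2 T1 CAS(0→1) writes; counter now 1
#3 T3 reads 1
#4 T2 reads 1
#5 T2 CAS(1→2) writes; counter now 2
#6 T2 reads 2
#7 T3 CAS(1→2) fails; counter now 2
#8 T2 CAS(2→3) writes; counter now 3
#9 T0 reads 3
#10 T0 CAS(3→4) writes; counter now 4
#11 T0 reads 4
#12 T0 CAS(4→5) writes; counter now 5
#13 T0 reads 5
#14 T0 CAS(5→6) writes; counter now 6

C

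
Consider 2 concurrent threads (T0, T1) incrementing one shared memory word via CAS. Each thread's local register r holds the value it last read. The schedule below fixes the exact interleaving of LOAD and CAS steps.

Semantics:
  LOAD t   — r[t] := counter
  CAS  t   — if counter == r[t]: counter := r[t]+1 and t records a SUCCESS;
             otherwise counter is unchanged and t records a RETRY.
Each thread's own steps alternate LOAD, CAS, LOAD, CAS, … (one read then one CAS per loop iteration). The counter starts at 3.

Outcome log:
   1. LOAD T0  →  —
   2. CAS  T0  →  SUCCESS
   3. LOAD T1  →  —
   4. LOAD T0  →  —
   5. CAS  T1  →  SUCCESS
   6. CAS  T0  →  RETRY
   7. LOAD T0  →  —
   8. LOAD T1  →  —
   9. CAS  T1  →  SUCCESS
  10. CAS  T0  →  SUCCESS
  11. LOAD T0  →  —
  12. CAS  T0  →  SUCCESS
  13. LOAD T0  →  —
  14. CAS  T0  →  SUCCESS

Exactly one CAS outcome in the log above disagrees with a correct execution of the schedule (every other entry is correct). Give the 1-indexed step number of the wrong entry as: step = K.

step = 10

Reference trace:
#1 T0 reads 3
#2 T0 CAS(3→4) writes; counter now 4
#3 T1 reads 4
#4 T0 reads 4
#5 T1 CAS(4→5) writes; counter now 5
#6 T0 CAS(4→5) fails; counter now 5
#7 T0 reads 5
#8 T1 reads 5
#9 T1 CAS(5→6) writes; counter now 6
#10 T0 CAS(5→6) fails; counter now 6
#11 T0 reads 6
#12 T0 CAS(6→7) writes; counter now 7
#13 T0 reads 7
#14 T0 CAS(7→8) writes; counter now 8
Flip is step 10.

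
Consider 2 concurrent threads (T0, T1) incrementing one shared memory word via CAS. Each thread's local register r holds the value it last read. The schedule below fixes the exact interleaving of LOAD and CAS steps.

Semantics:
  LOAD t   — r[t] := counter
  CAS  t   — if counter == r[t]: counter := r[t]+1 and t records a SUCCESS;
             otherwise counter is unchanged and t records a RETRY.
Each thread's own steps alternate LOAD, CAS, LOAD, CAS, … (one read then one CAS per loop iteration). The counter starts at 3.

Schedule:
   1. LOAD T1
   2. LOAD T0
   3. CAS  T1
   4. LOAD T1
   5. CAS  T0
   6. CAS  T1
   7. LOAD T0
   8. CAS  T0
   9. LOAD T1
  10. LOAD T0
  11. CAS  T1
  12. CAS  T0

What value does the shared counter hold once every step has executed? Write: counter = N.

step 1: T1 LOAD ⇒ load; ctr=3 reg=3
step 2: T0 LOAD ⇒ load; ctr=3 reg=3
step 3: T1 CAS ⇒ ok; ctr=4 reg=3
step 4: T1 LOAD ⇒ load; ctr=4 reg=4
step 5: T0 CAS ⇒ retry; ctr=4 reg=3
step 6: T1 CAS ⇒ ok; ctr=5 reg=4
step 7: T0 LOAD ⇒ load; ctr=5 reg=5
step 8: T0 CAS ⇒ ok; ctr=6 reg=5
step 9: T1 LOAD ⇒ load; ctr=6 reg=6
step 10: T0 LOAD ⇒ load; ctr=6 reg=6
step 11: T1 CAS ⇒ ok; ctr=7 reg=6
step 12: T0 CAS ⇒ retry; ctr=7 reg=6

counter = 7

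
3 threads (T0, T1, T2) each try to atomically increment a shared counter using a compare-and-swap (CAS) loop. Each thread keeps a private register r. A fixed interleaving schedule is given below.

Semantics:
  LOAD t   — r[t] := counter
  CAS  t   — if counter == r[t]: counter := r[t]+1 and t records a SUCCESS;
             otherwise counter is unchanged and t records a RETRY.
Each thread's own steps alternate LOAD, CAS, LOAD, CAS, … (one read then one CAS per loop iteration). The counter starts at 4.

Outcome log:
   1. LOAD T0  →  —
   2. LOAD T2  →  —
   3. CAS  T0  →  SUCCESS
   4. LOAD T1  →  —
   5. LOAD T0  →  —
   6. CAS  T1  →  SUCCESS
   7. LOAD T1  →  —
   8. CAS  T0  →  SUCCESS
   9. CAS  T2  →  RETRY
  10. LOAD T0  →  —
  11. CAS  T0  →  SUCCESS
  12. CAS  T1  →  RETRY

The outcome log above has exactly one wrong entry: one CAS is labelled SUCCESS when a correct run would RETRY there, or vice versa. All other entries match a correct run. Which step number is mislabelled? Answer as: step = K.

step = 8

Re-executing:
#1 T0 reads 4
#2 T2 reads 4
#3 T0 CAS(4→5) writes; counter now 5
#4 T1 reads 5
#5 T0 reads 5
#6 T1 CAS(5→6) writes; counter now 6
#7 T1 reads 6
#8 T0 CAS(5→6) fails; counter now 6
#9 T2 CAS(4→5) fails; counter now 6
#10 T0 reads 6
#11 T0 CAS(6→7) writes; counter now 7
#12 T1 CAS(6→7) fails; counter now 7
Log disagrees first at step 8.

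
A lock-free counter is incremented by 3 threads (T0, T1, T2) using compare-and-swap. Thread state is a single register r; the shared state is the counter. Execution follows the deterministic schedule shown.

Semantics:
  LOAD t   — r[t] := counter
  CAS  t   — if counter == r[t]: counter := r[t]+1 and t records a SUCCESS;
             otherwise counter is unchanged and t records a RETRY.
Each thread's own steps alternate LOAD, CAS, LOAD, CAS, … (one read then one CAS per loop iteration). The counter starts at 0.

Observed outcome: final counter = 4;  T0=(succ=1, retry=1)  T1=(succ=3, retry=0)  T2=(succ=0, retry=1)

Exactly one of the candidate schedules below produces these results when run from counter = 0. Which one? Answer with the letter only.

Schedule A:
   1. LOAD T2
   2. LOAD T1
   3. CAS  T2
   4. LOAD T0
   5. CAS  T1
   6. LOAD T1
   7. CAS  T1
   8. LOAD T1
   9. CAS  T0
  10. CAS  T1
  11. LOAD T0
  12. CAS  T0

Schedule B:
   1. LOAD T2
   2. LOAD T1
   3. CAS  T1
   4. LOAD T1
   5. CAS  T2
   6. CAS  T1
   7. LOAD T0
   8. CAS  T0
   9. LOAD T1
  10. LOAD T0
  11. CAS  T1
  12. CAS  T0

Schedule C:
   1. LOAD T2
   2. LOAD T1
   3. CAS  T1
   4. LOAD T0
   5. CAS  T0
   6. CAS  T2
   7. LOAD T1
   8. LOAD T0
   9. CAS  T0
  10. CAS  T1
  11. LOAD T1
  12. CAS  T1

B

Tracing schedule B:
   1) LOAD T2:  M=0  r_T2=0
   2) LOAD T1:  M=0  r_T1=0
   3) CAS  T1:  M=1  r_T1=0 ✓
   4) LOAD T1:  M=1  r_T1=1
   5) CAS  T2:  M=1  r_T2=0 ✗
   6) CAS  T1:  M=2  r_T1=1 ✓
   7) LOAD T0:  M=2  r_T0=2
   8) CAS  T0:  M=3  r_T0=2 ✓
   9) LOAD T1:  M=3  r_T1=3
  10) LOAD T0:  M=3  r_T0=3
  11) CAS  T1:  M=4  r_T1=3 ✓
  12) CAS  T0:  M=4  r_T0=3 ✗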